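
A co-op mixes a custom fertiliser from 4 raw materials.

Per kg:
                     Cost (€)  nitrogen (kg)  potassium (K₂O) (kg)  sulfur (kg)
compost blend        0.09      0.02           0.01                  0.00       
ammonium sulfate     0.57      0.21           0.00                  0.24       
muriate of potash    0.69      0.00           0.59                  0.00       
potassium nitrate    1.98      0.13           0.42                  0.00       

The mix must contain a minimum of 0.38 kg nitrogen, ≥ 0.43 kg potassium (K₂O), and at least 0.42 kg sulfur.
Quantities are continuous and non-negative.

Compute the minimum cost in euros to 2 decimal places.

Let x1 = kg of compost blend, x2 = kg of ammonium sulfate, x3 = kg of muriate of potash, x4 = kg of potassium nitrate.
Minimize 0.09x1 + 0.57x2 + 0.69x3 + 1.98x4 s.t.:
  0.02x1 + 0.21x2 + 0.13x4 ≥ 0.38   (nitrogen)
  0.01x1 + 0.59x3 + 0.42x4 ≥ 0.43   (potassium (K₂O))
  0.24x2 ≥ 0.42   (sulfur)
  x1, x2, x3, x4 ≥ 0.
The minimum-cost mix takes nothing from compost blend, potassium nitrate — only ammonium sulfate, muriate of potash. The nitrogen and potassium (K₂O) requirements are met with equality.
That vertex is x2 = 1.81, x3 = 0.7288.
Objective = 0.57·1.81 + 0.69·0.7288 = 1.5346.

€1.53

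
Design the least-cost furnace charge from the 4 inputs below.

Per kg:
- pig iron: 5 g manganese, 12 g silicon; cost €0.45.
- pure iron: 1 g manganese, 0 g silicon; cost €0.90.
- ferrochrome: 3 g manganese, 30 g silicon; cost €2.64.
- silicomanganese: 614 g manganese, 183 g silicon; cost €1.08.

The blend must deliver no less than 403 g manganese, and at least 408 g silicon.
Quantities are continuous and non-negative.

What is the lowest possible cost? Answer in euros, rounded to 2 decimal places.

€2.41

Treat it as an LP. Let x1 = kg of pig iron, x2 = kg of pure iron, x3 = kg of ferrochrome, x4 = kg of silicomanganese.
Minimize 0.45x1 + 0.9x2 + 2.64x3 + 1.08x4 subject to:
  5x1 + 1x2 + 3x3 + 614x4 ≥ 403   (manganese)
  12x1 + 30x3 + 183x4 ≥ 408   (silicon)
  x1, x2, x3, x4 ≥ 0.
The optimal basis is {silicomanganese}; pig iron, pure iron, ferrochrome drop out. There the silicon constraint is tight.
Solving gives x4 = 2.23.
Objective = 1.08·2.23 = 2.4084.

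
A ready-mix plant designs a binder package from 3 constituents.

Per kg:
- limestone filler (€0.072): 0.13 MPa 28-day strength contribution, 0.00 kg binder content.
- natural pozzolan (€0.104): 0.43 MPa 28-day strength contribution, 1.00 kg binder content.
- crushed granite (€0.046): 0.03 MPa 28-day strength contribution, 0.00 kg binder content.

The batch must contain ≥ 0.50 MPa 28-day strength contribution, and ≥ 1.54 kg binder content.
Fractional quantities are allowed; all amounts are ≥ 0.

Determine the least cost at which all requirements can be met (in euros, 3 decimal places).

Set it up as a linear program. Let x1 = kg of limestone filler, x2 = kg of natural pozzolan, x3 = kg of crushed granite.
Minimise 0.072x1 + 0.104x2 + 0.046x3 with:
  0.13x1 + 0.43x2 + 0.03x3 ≥ 0.5   (28-day strength contribution)
  1x2 ≥ 1.54   (binder content)
  x1, x2, x3 ≥ 0.
At the optimum only natural pozzolan is positive (limestone filler, crushed granite = 0). There the binder content constraint is tight.
That vertex is x2 = 1.54.
Objective = 0.104·1.54 = 0.16016.

€0.160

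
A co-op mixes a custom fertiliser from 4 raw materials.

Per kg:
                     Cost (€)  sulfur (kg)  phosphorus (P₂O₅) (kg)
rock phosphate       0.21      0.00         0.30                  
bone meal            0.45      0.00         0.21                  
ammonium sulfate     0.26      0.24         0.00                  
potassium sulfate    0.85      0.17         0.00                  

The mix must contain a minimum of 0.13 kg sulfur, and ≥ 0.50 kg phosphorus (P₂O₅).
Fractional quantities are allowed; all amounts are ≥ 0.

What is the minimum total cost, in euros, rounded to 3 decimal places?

€0.491

Set it up as a linear program. Let x1 = kg of rock phosphate, x2 = kg of bone meal, x3 = kg of ammonium sulfate, x4 = kg of potassium sulfate.
Minimise 0.21x1 + 0.45x2 + 0.26x3 + 0.85x4 with:
  0.24x3 + 0.17x4 ≥ 0.13   (sulfur)
  0.3x1 + 0.21x2 ≥ 0.5   (phosphorus (P₂O₅))
  x1, x2, x3, x4 ≥ 0.
The minimum-cost mix takes nothing from bone meal, potassium sulfate — only rock phosphate, ammonium sulfate. The sulfur and phosphorus (P₂O₅) requirements are met with equality.
So rock phosphate = 1.667 kg, ammonium sulfate = 0.5417 kg.
Total cost: 0.21·1.667 + 0.26·0.5417 = 0.49091.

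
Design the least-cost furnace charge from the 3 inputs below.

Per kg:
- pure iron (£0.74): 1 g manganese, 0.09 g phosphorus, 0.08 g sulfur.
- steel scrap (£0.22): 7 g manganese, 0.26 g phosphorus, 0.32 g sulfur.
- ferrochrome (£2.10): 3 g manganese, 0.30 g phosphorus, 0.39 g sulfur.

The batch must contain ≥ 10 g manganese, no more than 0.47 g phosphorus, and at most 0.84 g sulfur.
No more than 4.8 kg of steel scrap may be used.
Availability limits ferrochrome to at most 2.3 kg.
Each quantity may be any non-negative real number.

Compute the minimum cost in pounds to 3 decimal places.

Let x1 = kg of pure iron, x2 = kg of steel scrap, x3 = kg of ferrochrome.
Minimize 0.74x1 + 0.22x2 + 2.1x3 subject to:
  1x1 + 7x2 + 3x3 ≥ 10   (manganese)
  0.09x1 + 0.26x2 + 0.3x3 ≤ 0.47   (phosphorus)
  0.08x1 + 0.32x2 + 0.39x3 ≤ 0.84   (sulfur)
  x2 ≤ 4.8
  x3 ≤ 2.3
  x1, x2, x3 ≥ 0.
The cheapest feasible vertex uses only steel scrap; pure iron, ferrochrome are not used. The manganese requirement is met with equality.
Optimal quantities: steel scrap = 1.429 kg.
Objective = 0.22·1.429 = 0.31438.

£0.314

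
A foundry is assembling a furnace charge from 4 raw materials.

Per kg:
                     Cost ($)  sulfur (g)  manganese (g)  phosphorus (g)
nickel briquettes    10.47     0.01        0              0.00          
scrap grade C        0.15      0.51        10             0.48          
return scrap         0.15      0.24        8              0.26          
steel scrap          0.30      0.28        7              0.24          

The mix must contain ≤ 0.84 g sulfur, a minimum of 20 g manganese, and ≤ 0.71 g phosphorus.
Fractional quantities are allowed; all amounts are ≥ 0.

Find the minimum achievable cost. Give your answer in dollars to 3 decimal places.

Let x1 = kg of nickel briquettes, x2 = kg of scrap grade C, x3 = kg of return scrap, x4 = kg of steel scrap.
Minimize 10.47x1 + 0.15x2 + 0.15x3 + 0.3x4 subject to:
  0.01x1 + 0.51x2 + 0.24x3 + 0.28x4 ≤ 0.84   (sulfur)
  10x2 + 8x3 + 7x4 ≥ 20   (manganese)
  0.48x2 + 0.26x3 + 0.24x4 ≤ 0.71   (phosphorus)
  x1, x2, x3, x4 ≥ 0.
The cheapest feasible vertex uses only scrap grade C, return scrap; nickel briquettes, steel scrap are not used. Binding constraints: manganese and phosphorus.
Solving gives x2 = 0.3871, x3 = 2.016.
Hence cost = 0.15·0.3871 + 0.15·2.016 = $0.36047.

$0.360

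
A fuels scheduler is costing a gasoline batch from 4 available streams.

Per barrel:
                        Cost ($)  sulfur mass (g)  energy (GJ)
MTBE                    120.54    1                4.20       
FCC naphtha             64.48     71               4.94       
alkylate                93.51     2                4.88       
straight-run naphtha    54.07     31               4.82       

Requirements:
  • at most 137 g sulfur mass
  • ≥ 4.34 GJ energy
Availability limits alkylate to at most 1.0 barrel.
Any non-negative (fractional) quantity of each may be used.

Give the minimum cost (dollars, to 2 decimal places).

Set it up as a linear program. Let x1 = barrels of MTBE, x2 = barrels of FCC naphtha, x3 = barrels of alkylate, x4 = barrels of straight-run naphtha.
Minimise 120.54x1 + 64.48x2 + 93.51x3 + 54.07x4 s.t.:
  1x1 + 71x2 + 2x3 + 31x4 ≤ 137   (sulfur mass)
  4.2x1 + 4.94x2 + 4.88x3 + 4.82x4 ≥ 4.34   (energy)
  x3 ≤ 1
  x1, x2, x3, x4 ≥ 0.
The cheapest feasible vertex uses only straight-run naphtha; MTBE, FCC naphtha, alkylate are not used. The energy requirement is met with equality.
Optimal quantities: straight-run naphtha = 0.90041 barrels.
Cost = 54.07·0.90041 = 48.6852.

$48.69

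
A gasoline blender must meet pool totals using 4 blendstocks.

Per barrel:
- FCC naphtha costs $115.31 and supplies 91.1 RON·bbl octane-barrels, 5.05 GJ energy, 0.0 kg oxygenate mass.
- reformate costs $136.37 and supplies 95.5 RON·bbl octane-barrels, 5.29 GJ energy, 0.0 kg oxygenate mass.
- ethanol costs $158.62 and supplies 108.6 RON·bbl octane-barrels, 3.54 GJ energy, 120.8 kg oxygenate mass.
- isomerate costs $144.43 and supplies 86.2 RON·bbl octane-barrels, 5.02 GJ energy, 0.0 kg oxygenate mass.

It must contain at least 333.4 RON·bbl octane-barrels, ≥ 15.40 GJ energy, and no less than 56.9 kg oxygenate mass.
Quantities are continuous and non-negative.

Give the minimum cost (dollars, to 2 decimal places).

Treat it as an LP. Let x1 = barrels of FCC naphtha, x2 = barrels of reformate, x3 = barrels of ethanol, x4 = barrels of isomerate.
min 115.31x1 + 136.37x2 + 158.62x3 + 144.43x4 with:
  91.1x1 + 95.5x2 + 108.6x3 + 86.2x4 ≥ 333.4   (octane-barrels)
  5.05x1 + 5.29x2 + 3.54x3 + 5.02x4 ≥ 15.4   (energy)
  120.8x3 ≥ 56.9   (oxygenate mass)
  x1, x2, x3, x4 ≥ 0.
The minimum-cost mix takes nothing from reformate, isomerate — only FCC naphtha, ethanol. Binding constraints: octane-barrels and oxygenate mass.
Solving gives x1 = 3.0982, x3 = 0.47103.
Objective = 115.31·3.0982 + 158.62·0.47103 = 431.9682.

$431.97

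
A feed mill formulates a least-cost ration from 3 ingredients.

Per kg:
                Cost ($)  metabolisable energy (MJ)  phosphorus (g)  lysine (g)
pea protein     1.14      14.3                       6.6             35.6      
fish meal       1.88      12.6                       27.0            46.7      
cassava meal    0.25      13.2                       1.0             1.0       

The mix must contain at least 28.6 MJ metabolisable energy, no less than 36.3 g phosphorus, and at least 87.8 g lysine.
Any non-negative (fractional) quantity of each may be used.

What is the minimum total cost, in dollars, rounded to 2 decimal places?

This is a linear program. Let x1 = kg of pea protein, x2 = kg of fish meal, x3 = kg of cassava meal.
Minimise 1.14x1 + 1.88x2 + 0.25x3 subject to:
  14.3x1 + 12.6x2 + 13.2x3 ≥ 28.6   (metabolisable energy)
  6.6x1 + 27x2 + 1x3 ≥ 36.3   (phosphorus)
  35.6x1 + 46.7x2 + 1x3 ≥ 87.8   (lysine)
  x1, x2, x3 ≥ 0.
All 3 inputs are positive at the optimum. There the metabolisable energy, phosphorus, lysine constraints are tight.
Solving gives x1 = 1.034, x2 = 1.091, x3 = 0.004202.
Total cost: 1.14·1.034 + 1.88·1.091 + 0.25·0.004202 = 3.2309.

$3.23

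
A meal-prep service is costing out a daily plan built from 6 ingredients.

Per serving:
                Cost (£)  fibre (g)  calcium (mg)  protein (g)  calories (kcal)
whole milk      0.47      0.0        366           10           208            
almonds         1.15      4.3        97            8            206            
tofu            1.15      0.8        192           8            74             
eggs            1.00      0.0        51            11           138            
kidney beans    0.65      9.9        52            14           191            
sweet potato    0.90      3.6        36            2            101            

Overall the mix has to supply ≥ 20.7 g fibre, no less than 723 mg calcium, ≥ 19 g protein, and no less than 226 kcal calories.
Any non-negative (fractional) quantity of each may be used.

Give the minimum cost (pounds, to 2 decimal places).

£2.15

Let x1 = servings of whole milk, x2 = servings of almonds, x3 = servings of tofu, x4 = servings of eggs, x5 = servings of kidney beans, x6 = servings of sweet potato.
Minimize 0.47x1 + 1.15x2 + 1.15x3 + 1x4 + 0.65x5 + 0.9x6 s.t.:
  4.3x2 + 0.8x3 + 9.9x5 + 3.6x6 ≥ 20.7   (fibre)
  366x1 + 97x2 + 192x3 + 51x4 + 52x5 + 36x6 ≥ 723   (calcium)
  10x1 + 8x2 + 8x3 + 11x4 + 14x5 + 2x6 ≥ 19   (protein)
  208x1 + 206x2 + 74x3 + 138x4 + 191x5 + 101x6 ≥ 226   (calories)
  x1, x2, x3, x4, x5, x6 ≥ 0.
The minimum-cost mix takes nothing from almonds, tofu, eggs, sweet potato — only whole milk, kidney beans. Binding constraints: fibre and calcium.
So whole milk = 1.678 servings, kidney beans = 2.091 servings.
Objective = 0.47·1.678 + 0.65·2.091 = 2.1478.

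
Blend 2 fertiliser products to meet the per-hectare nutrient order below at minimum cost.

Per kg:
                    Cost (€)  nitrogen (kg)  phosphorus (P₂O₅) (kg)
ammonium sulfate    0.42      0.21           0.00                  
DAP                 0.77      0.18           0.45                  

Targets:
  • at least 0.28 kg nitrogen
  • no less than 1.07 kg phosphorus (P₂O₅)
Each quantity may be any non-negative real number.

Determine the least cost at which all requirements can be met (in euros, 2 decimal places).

This is a linear program. Let x1 = kg of ammonium sulfate, x2 = kg of DAP.
min 0.42x1 + 0.77x2 with:
  0.21x1 + 0.18x2 ≥ 0.28   (nitrogen)
  0.45x2 ≥ 1.07   (phosphorus (P₂O₅))
  x1, x2 ≥ 0.
The minimum-cost mix takes nothing from ammonium sulfate — only DAP. Binding constraint: phosphorus (P₂O₅).
Optimal quantities: DAP = 2.378 kg.
Total cost: 0.77·2.378 = 1.8311.

€1.83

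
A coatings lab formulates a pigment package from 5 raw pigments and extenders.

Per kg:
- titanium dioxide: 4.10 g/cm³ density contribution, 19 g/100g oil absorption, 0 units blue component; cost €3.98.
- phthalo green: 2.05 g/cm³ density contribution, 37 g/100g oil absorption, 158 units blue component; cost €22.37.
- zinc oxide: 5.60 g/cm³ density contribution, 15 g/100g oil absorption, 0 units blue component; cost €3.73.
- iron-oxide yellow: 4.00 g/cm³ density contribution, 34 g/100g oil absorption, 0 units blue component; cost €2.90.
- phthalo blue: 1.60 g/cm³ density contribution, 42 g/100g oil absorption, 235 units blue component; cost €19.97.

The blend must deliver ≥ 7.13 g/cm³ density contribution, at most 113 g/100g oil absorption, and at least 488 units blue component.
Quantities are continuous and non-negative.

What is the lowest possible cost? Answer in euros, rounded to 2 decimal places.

€44.01

Let x1 = kg of titanium dioxide, x2 = kg of phthalo green, x3 = kg of zinc oxide, x4 = kg of iron-oxide yellow, x5 = kg of phthalo blue.
Minimize 3.98x1 + 22.37x2 + 3.73x3 + 2.9x4 + 19.97x5 with:
  4.1x1 + 2.05x2 + 5.6x3 + 4x4 + 1.6x5 ≥ 7.13   (density contribution)
  19x1 + 37x2 + 15x3 + 34x4 + 42x5 ≤ 113   (oil absorption)
  158x2 + 235x5 ≥ 488   (blue component)
  x1, x2, x3, x4, x5 ≥ 0.
At the optimum only zinc oxide, phthalo blue are positive (titanium dioxide, phthalo green, iron-oxide yellow = 0). There the density contribution and blue component constraints are tight.
Optimal quantities: zinc oxide = 0.6799 kg, phthalo blue = 2.077 kg.
Total cost: 3.73·0.6799 + 19.97·2.077 = 44.0137.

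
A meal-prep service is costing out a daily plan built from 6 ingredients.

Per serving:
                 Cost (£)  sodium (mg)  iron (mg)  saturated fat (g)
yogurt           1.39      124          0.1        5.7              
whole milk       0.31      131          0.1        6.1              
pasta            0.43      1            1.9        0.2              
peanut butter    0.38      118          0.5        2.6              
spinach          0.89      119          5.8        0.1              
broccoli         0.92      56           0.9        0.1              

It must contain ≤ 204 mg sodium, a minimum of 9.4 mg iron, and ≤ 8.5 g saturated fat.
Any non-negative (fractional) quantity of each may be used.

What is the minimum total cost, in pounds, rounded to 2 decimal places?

£1.44

Let x1 = servings of yogurt, x2 = servings of whole milk, x3 = servings of pasta, x4 = servings of peanut butter, x5 = servings of spinach, x6 = servings of broccoli.
Minimize 1.39x1 + 0.31x2 + 0.43x3 + 0.38x4 + 0.89x5 + 0.92x6 s.t.:
  124x1 + 131x2 + 1x3 + 118x4 + 119x5 + 56x6 ≤ 204   (sodium)
  0.1x1 + 0.1x2 + 1.9x3 + 0.5x4 + 5.8x5 + 0.9x6 ≥ 9.4   (iron)
  5.7x1 + 6.1x2 + 0.2x3 + 2.6x4 + 0.1x5 + 0.1x6 ≤ 8.5   (saturated fat)
  x1, x2, x3, x4, x5, x6 ≥ 0.
The minimum-cost mix takes nothing from yogurt, whole milk, pasta, peanut butter, broccoli — only spinach. There the iron constraint is tight.
That vertex is x5 = 1.621.
Hence cost = 0.89·1.621 = £1.4427.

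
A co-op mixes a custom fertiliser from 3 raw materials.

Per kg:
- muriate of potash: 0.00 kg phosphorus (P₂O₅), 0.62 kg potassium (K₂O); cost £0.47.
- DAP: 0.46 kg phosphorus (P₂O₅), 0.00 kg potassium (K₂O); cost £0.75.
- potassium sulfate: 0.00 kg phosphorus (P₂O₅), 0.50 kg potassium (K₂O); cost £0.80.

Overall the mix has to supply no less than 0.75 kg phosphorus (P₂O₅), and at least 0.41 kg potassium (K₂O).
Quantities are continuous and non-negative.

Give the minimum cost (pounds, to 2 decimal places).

This is a linear program. Let x1 = kg of muriate of potash, x2 = kg of DAP, x3 = kg of potassium sulfate.
Minimise 0.47x1 + 0.75x2 + 0.8x3 s.t.:
  0.46x2 ≥ 0.75   (phosphorus (P₂O₅))
  0.62x1 + 0.5x3 ≥ 0.41   (potassium (K₂O))
  x1, x2, x3 ≥ 0.
At the optimum only muriate of potash, DAP are positive (potassium sulfate = 0). Binding constraints: phosphorus (P₂O₅) and potassium (K₂O).
Solving gives x1 = 0.6613, x2 = 1.63.
Total cost: 0.47·0.6613 + 0.75·1.63 = 1.5333.

£1.53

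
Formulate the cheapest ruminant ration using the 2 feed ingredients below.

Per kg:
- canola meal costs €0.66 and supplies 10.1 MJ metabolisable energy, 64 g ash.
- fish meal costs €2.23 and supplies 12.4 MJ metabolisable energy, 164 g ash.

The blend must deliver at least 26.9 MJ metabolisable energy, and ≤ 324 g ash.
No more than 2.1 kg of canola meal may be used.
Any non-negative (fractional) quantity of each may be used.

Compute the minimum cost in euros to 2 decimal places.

€2.41

Set it up as a linear program. Let x1 = kg of canola meal, x2 = kg of fish meal.
min 0.66x1 + 2.23x2 with:
  10.1x1 + 12.4x2 ≥ 26.9   (metabolisable energy)
  64x1 + 164x2 ≤ 324   (ash)
  x1 ≤ 2.1
  x1, x2 ≥ 0.
Both inputs are positive at the optimum. There the metabolisable energy and the canola meal cap constraints are tight.
So canola meal = 2.1 kg, fish meal = 0.4589 kg.
Total cost: 0.66·2.1 + 2.23·0.4589 = 2.4093.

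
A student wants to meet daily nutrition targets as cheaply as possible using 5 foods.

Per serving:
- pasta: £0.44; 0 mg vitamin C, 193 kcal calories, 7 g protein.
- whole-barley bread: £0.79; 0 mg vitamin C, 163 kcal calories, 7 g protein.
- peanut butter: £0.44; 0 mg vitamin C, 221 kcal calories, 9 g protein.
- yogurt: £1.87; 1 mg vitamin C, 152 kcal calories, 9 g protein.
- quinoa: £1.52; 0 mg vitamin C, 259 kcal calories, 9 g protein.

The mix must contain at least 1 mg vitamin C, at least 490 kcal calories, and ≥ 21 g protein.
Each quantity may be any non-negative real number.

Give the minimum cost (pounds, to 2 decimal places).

£2.54

Let x1 = servings of pasta, x2 = servings of whole-barley bread, x3 = servings of peanut butter, x4 = servings of yogurt, x5 = servings of quinoa.
Minimize 0.44x1 + 0.79x2 + 0.44x3 + 1.87x4 + 1.52x5 with:
  1x4 ≥ 1   (vitamin C)
  193x1 + 163x2 + 221x3 + 152x4 + 259x5 ≥ 490   (calories)
  7x1 + 7x2 + 9x3 + 9x4 + 9x5 ≥ 21   (protein)
  x1, x2, x3, x4, x5 ≥ 0.
The optimal basis is {peanut butter, yogurt}; pasta, whole-barley bread, quinoa drop out. The vitamin C and calories requirements are met with equality.
Solving gives x3 = 1.529, x4 = 1.
Hence cost = 0.44·1.529 + 1.87·1 = £2.5428.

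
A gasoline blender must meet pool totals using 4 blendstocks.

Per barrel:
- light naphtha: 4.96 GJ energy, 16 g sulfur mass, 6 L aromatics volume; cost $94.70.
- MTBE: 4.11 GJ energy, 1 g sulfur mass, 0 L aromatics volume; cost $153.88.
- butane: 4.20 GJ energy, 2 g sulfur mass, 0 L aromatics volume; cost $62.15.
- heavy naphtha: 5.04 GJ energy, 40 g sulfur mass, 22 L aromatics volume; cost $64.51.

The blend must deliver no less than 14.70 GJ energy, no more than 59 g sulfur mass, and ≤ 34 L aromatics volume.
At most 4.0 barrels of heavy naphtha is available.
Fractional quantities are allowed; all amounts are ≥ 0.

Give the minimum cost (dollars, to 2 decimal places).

This is a linear program. Let x1 = barrels of light naphtha, x2 = barrels of MTBE, x3 = barrels of butane, x4 = barrels of heavy naphtha.
Minimise 94.7x1 + 153.88x2 + 62.15x3 + 64.51x4 with:
  4.96x1 + 4.11x2 + 4.2x3 + 5.04x4 ≥ 14.7   (energy)
  16x1 + 1x2 + 2x3 + 40x4 ≤ 59   (sulfur mass)
  6x1 + 22x4 ≤ 34   (aromatics volume)
  x4 ≤ 4
  x1, x2, x3, x4 ≥ 0.
At the optimum only butane, heavy naphtha are positive (light naphtha, MTBE = 0). There the energy and sulfur mass constraints are tight.
Optimal quantities: butane = 1.8404 barrels, heavy naphtha = 1.383 barrels.
Total cost: 62.15·1.8404 + 64.51·1.383 = 203.5982.

$203.60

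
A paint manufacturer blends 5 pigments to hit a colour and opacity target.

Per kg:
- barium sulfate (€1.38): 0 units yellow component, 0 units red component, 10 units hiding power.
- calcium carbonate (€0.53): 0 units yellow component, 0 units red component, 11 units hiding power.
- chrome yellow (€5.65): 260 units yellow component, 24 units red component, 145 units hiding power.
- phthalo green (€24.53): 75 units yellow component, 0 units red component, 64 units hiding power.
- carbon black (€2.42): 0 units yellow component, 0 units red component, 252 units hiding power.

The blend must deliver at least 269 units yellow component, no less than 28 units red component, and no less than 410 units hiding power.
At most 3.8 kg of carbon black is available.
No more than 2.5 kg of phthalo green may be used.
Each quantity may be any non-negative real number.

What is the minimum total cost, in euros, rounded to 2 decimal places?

€8.90

Let x1 = kg of barium sulfate, x2 = kg of calcium carbonate, x3 = kg of chrome yellow, x4 = kg of phthalo green, x5 = kg of carbon black.
min 1.38x1 + 0.53x2 + 5.65x3 + 24.53x4 + 2.42x5 subject to:
  260x3 + 75x4 ≥ 269   (yellow component)
  24x3 ≥ 28   (red component)
  10x1 + 11x2 + 145x3 + 64x4 + 252x5 ≥ 410   (hiding power)
  x5 ≤ 3.8
  x4 ≤ 2.5
  x1, x2, x3, x4, x5 ≥ 0.
The minimum-cost mix takes nothing from barium sulfate, calcium carbonate, phthalo green — only chrome yellow, carbon black. There the red component and hiding power constraints are tight.
So chrome yellow = 1.1667 kg, carbon black = 0.95569 kg.
Objective = 5.65·1.1667 + 2.42·0.95569 = 8.9046.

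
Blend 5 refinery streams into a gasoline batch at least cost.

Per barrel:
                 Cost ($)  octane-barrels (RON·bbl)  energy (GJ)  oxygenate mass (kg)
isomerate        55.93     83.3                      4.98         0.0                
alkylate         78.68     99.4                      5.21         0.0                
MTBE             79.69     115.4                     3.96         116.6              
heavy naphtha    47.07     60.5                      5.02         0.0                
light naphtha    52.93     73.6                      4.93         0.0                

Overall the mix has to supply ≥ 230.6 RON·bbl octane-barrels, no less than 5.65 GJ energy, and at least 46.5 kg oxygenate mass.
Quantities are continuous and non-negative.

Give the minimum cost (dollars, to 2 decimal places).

Treat it as an LP. Let x1 = barrels of isomerate, x2 = barrels of alkylate, x3 = barrels of MTBE, x4 = barrels of heavy naphtha, x5 = barrels of light naphtha.
min 55.93x1 + 78.68x2 + 79.69x3 + 47.07x4 + 52.93x5 s.t.:
  83.3x1 + 99.4x2 + 115.4x3 + 60.5x4 + 73.6x5 ≥ 230.6   (octane-barrels)
  4.98x1 + 5.21x2 + 3.96x3 + 5.02x4 + 4.93x5 ≥ 5.65   (energy)
  116.6x3 ≥ 46.5   (oxygenate mass)
  x1, x2, x3, x4, x5 ≥ 0.
The cheapest feasible vertex uses only isomerate, MTBE; alkylate, heavy naphtha, light naphtha are not used. The octane-barrels and oxygenate mass requirements are met with equality.
Solving gives x1 = 2.2158, x3 = 0.3988.
Objective = 55.93·2.2158 + 79.69·0.3988 = 155.7101.

$155.71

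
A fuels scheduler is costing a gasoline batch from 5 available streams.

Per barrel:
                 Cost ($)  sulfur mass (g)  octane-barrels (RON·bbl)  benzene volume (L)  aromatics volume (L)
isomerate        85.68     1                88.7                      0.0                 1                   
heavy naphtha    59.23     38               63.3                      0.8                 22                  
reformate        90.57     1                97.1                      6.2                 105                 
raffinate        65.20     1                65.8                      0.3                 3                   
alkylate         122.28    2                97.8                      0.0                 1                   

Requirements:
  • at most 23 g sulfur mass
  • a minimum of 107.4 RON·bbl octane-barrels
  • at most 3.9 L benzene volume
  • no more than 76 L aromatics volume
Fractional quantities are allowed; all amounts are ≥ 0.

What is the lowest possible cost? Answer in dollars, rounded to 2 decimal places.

$100.84

Let x1 = barrels of isomerate, x2 = barrels of heavy naphtha, x3 = barrels of reformate, x4 = barrels of raffinate, x5 = barrels of alkylate.
Minimise 85.68x1 + 59.23x2 + 90.57x3 + 65.2x4 + 122.28x5 subject to:
  1x1 + 38x2 + 1x3 + 1x4 + 2x5 ≤ 23   (sulfur mass)
  88.7x1 + 63.3x2 + 97.1x3 + 65.8x4 + 97.8x5 ≥ 107.4   (octane-barrels)
  0.8x2 + 6.2x3 + 0.3x4 ≤ 3.9   (benzene volume)
  1x1 + 22x2 + 105x3 + 3x4 + 1x5 ≤ 76   (aromatics volume)
  x1, x2, x3, x4, x5 ≥ 0.
The optimal basis is {isomerate, heavy naphtha, reformate}; raffinate, alkylate drop out. Binding constraints: sulfur mass, octane-barrels, benzene volume.
Optimal quantities: isomerate = 0.18693 barrels, heavy naphtha = 0.58578 barrels, reformate = 0.55345 barrels.
Hence cost = 85.68·0.18693 + 59.23·0.58578 + 90.57·0.55345 = $100.8379.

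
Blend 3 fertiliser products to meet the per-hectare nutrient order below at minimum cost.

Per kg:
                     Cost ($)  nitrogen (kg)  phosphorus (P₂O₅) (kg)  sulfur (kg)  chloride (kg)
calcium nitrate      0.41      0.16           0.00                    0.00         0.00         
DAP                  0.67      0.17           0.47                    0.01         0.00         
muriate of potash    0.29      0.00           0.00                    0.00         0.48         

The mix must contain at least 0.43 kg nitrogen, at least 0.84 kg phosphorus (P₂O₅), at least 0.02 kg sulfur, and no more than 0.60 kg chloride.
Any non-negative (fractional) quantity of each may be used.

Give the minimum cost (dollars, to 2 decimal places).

$1.57

Treat it as an LP. Let x1 = kg of calcium nitrate, x2 = kg of DAP, x3 = kg of muriate of potash.
Minimise 0.41x1 + 0.67x2 + 0.29x3 with:
  0.16x1 + 0.17x2 ≥ 0.43   (nitrogen)
  0.47x2 ≥ 0.84   (phosphorus (P₂O₅))
  0.01x2 ≥ 0.02   (sulfur)
  0.48x3 ≤ 0.6   (chloride)
  x1, x2, x3 ≥ 0.
The cheapest feasible vertex uses only calcium nitrate, DAP; muriate of potash is not used. The nitrogen and sulfur requirements are met with equality.
So calcium nitrate = 0.5625 kg, DAP = 2 kg.
Hence cost = 0.41·0.5625 + 0.67·2 = $1.5706.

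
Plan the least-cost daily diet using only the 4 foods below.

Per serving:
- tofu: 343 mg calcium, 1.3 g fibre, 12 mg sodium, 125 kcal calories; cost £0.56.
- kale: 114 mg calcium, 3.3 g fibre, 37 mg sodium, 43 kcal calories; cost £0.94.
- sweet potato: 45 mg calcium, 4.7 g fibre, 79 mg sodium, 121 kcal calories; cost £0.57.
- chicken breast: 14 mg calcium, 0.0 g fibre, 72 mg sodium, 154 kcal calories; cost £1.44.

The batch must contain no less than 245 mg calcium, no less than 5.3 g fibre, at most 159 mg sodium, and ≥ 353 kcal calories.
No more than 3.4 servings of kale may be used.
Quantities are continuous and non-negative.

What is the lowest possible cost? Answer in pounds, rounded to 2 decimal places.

£1.59

Set it up as a linear program. Let x1 = servings of tofu, x2 = servings of kale, x3 = servings of sweet potato, x4 = servings of chicken breast.
Minimize 0.56x1 + 0.94x2 + 0.57x3 + 1.44x4 subject to:
  343x1 + 114x2 + 45x3 + 14x4 ≥ 245   (calcium)
  1.3x1 + 3.3x2 + 4.7x3 ≥ 5.3   (fibre)
  12x1 + 37x2 + 79x3 + 72x4 ≤ 159   (sodium)
  125x1 + 43x2 + 121x3 + 154x4 ≥ 353   (calories)
  x2 ≤ 3.4
  x1, x2, x3, x4 ≥ 0.
The minimum-cost mix takes nothing from kale, chicken breast — only tofu, sweet potato. Binding constraints: fibre and calories.
So tofu = 2.366 servings, sweet potato = 0.4733 servings.
Objective = 0.56·2.366 + 0.57·0.4733 = 1.5947.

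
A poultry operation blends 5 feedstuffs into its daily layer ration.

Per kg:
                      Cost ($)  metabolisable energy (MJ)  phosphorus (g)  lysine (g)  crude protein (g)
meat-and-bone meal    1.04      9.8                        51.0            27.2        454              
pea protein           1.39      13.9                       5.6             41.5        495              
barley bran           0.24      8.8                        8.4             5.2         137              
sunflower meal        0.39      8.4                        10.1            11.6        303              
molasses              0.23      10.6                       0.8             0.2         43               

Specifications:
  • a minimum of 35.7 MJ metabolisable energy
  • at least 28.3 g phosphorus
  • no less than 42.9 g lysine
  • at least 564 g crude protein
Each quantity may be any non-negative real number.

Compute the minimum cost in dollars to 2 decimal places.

$1.50

Let x1 = kg of meat-and-bone meal, x2 = kg of pea protein, x3 = kg of barley bran, x4 = kg of sunflower meal, x5 = kg of molasses.
min 1.04x1 + 1.39x2 + 0.24x3 + 0.39x4 + 0.23x5 s.t.:
  9.8x1 + 13.9x2 + 8.8x3 + 8.4x4 + 10.6x5 ≥ 35.7   (metabolisable energy)
  51x1 + 5.6x2 + 8.4x3 + 10.1x4 + 0.8x5 ≥ 28.3   (phosphorus)
  27.2x1 + 41.5x2 + 5.2x3 + 11.6x4 + 0.2x5 ≥ 42.9   (lysine)
  454x1 + 495x2 + 137x3 + 303x4 + 43x5 ≥ 564   (crude protein)
  x1, x2, x3, x4, x5 ≥ 0.
The optimal basis is {barley bran, sunflower meal}; meat-and-bone meal, pea protein, molasses drop out. The metabolisable energy and lysine requirements are met with equality.
Solving gives x3 = 0.9205, x4 = 3.286.
Cost = 0.24·0.9205 + 0.39·3.286 = 1.5025.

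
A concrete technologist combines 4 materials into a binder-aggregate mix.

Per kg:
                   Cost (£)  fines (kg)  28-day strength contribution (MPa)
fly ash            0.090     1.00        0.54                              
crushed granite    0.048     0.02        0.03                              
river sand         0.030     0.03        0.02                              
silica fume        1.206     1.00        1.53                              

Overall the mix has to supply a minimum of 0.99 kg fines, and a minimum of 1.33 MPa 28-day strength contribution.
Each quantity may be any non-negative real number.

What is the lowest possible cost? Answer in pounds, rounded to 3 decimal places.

Let x1 = kg of fly ash, x2 = kg of crushed granite, x3 = kg of river sand, x4 = kg of silica fume.
Minimise 0.09x1 + 0.048x2 + 0.03x3 + 1.206x4 s.t.:
  1x1 + 0.02x2 + 0.03x3 + 1x4 ≥ 0.99   (fines)
  0.54x1 + 0.03x2 + 0.02x3 + 1.53x4 ≥ 1.33   (28-day strength contribution)
  x1, x2, x3, x4 ≥ 0.
The minimum-cost mix takes nothing from crushed granite, river sand, silica fume — only fly ash. The 28-day strength contribution requirement is met with equality.
So fly ash = 2.463 kg.
Objective = 0.09·2.463 = 0.22167.

£0.222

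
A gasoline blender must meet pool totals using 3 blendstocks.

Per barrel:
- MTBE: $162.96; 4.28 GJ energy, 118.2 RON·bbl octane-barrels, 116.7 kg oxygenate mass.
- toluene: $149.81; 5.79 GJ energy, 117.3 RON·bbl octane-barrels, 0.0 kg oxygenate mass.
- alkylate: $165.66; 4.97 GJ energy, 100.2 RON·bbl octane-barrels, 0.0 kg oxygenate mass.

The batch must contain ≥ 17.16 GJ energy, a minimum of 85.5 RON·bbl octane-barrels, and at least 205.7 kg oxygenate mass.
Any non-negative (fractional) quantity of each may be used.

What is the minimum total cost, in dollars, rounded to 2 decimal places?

Set it up as a linear program. Let x1 = barrels of MTBE, x2 = barrels of toluene, x3 = barrels of alkylate.
Minimize 162.96x1 + 149.81x2 + 165.66x3 subject to:
  4.28x1 + 5.79x2 + 4.97x3 ≥ 17.16   (energy)
  118.2x1 + 117.3x2 + 100.2x3 ≥ 85.5   (octane-barrels)
  116.7x1 ≥ 205.7   (oxygenate mass)
  x1, x2, x3 ≥ 0.
The minimum-cost mix takes nothing from alkylate — only MTBE, toluene. Binding constraints: energy and oxygenate mass.
That vertex is x1 = 1.7626, x2 = 1.6608.
Objective = 162.96·1.7626 + 149.81·1.6608 = 536.0377.

$536.04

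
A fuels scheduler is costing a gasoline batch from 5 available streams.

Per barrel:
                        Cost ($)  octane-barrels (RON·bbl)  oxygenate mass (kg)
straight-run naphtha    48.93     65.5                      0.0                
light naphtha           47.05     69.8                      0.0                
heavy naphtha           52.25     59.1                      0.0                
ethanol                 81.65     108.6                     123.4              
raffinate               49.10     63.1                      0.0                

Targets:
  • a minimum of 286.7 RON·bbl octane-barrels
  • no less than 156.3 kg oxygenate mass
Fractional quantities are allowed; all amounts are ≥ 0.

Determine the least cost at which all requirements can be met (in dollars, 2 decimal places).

Let x1 = barrels of straight-run naphtha, x2 = barrels of light naphtha, x3 = barrels of heavy naphtha, x4 = barrels of ethanol, x5 = barrels of raffinate.
min 48.93x1 + 47.05x2 + 52.25x3 + 81.65x4 + 49.1x5 subject to:
  65.5x1 + 69.8x2 + 59.1x3 + 108.6x4 + 63.1x5 ≥ 286.7   (octane-barrels)
  123.4x4 ≥ 156.3   (oxygenate mass)
  x1, x2, x3, x4, x5 ≥ 0.
The cheapest feasible vertex uses only light naphtha, ethanol; straight-run naphtha, heavy naphtha, raffinate are not used. There the octane-barrels and oxygenate mass constraints are tight.
Optimal quantities: light naphtha = 2.1368 barrels, ethanol = 1.2666 barrels.
Hence cost = 47.05·2.1368 + 81.65·1.2666 = $203.9543.

$203.95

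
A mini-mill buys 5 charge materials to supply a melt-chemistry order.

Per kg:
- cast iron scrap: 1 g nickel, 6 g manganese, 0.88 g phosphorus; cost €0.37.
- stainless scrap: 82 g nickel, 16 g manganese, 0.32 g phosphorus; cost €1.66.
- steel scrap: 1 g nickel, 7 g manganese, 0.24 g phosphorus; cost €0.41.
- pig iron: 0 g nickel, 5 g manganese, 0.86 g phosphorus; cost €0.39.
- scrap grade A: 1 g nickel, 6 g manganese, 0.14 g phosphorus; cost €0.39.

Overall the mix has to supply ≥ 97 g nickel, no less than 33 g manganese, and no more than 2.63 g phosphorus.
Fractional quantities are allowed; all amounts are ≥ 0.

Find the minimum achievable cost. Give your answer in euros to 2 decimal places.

Let x1 = kg of cast iron scrap, x2 = kg of stainless scrap, x3 = kg of steel scrap, x4 = kg of pig iron, x5 = kg of scrap grade A.
Minimise 0.37x1 + 1.66x2 + 0.41x3 + 0.39x4 + 0.39x5 s.t.:
  1x1 + 82x2 + 1x3 + 1x5 ≥ 97   (nickel)
  6x1 + 16x2 + 7x3 + 5x4 + 6x5 ≥ 33   (manganese)
  0.88x1 + 0.32x2 + 0.24x3 + 0.86x4 + 0.14x5 ≤ 2.63   (phosphorus)
  x1, x2, x3, x4, x5 ≥ 0.
The minimum-cost mix takes nothing from cast iron scrap, pig iron, scrap grade A — only stainless scrap, steel scrap. The nickel and manganese requirements are met with equality.
That vertex is x2 = 1.158, x3 = 2.068.
Cost = 1.66·1.158 + 0.41·2.068 = 2.7702.

€2.77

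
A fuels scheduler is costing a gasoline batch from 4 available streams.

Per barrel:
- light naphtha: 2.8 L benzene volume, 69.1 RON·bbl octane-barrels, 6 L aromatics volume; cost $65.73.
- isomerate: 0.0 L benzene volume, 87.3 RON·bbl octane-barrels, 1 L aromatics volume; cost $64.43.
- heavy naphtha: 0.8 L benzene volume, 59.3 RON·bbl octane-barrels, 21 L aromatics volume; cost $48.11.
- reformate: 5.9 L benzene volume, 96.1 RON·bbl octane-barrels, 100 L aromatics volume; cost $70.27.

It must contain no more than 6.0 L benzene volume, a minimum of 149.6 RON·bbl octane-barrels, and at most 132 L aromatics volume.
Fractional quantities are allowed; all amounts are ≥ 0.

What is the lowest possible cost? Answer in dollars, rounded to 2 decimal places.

Let x1 = barrels of light naphtha, x2 = barrels of isomerate, x3 = barrels of heavy naphtha, x4 = barrels of reformate.
min 65.73x1 + 64.43x2 + 48.11x3 + 70.27x4 with:
  2.8x1 + 0.8x3 + 5.9x4 ≤ 6   (benzene volume)
  69.1x1 + 87.3x2 + 59.3x3 + 96.1x4 ≥ 149.6   (octane-barrels)
  6x1 + 1x2 + 21x3 + 100x4 ≤ 132   (aromatics volume)
  x1, x2, x3, x4 ≥ 0.
The optimal basis is {isomerate, reformate}; light naphtha, heavy naphtha drop out. Binding constraints: benzene volume and octane-barrels.
Solving gives x2 = 0.59417, x4 = 1.0169.
Total cost: 64.43·0.59417 + 70.27·1.0169 = 109.7399.

$109.74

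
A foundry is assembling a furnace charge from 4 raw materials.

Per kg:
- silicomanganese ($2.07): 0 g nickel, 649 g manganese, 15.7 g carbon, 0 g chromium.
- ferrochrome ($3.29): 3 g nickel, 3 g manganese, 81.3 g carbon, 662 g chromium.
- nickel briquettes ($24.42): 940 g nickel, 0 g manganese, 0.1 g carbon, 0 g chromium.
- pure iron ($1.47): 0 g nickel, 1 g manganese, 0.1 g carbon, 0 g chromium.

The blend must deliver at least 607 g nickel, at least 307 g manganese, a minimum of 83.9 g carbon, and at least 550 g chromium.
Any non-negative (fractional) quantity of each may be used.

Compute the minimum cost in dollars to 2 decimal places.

$19.76

Treat it as an LP. Let x1 = kg of silicomanganese, x2 = kg of ferrochrome, x3 = kg of nickel briquettes, x4 = kg of pure iron.
min 2.07x1 + 3.29x2 + 24.42x3 + 1.47x4 with:
  3x2 + 940x3 ≥ 607   (nickel)
  649x1 + 3x2 + 1x4 ≥ 307   (manganese)
  15.7x1 + 81.3x2 + 0.1x3 + 0.1x4 ≥ 83.9   (carbon)
  662x2 ≥ 550   (chromium)
  x1, x2, x3, x4 ≥ 0.
At the optimum only silicomanganese, ferrochrome, nickel briquettes are positive (pure iron = 0). The nickel, manganese, carbon requirements are met with equality.
Solving gives x1 = 0.4687, x2 = 0.9407, x3 = 0.6427.
Hence cost = 2.07·0.4687 + 3.29·0.9407 + 24.42·0.6427 = $19.7598.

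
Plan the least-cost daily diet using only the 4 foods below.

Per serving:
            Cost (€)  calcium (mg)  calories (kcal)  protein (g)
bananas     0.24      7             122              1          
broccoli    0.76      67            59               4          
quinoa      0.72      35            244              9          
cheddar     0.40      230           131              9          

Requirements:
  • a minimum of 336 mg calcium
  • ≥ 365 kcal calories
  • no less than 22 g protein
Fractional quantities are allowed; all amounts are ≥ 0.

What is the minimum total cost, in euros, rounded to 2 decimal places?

Set it up as a linear program. Let x1 = servings of bananas, x2 = servings of broccoli, x3 = servings of quinoa, x4 = servings of cheddar.
min 0.24x1 + 0.76x2 + 0.72x3 + 0.4x4 with:
  7x1 + 67x2 + 35x3 + 230x4 ≥ 336   (calcium)
  122x1 + 59x2 + 244x3 + 131x4 ≥ 365   (calories)
  1x1 + 4x2 + 9x3 + 9x4 ≥ 22   (protein)
  x1, x2, x3, x4 ≥ 0.
The cheapest feasible vertex uses only bananas, cheddar; broccoli, quinoa are not used. There the calories and protein constraints are tight.
So bananas = 0.4168 servings, cheddar = 2.398 servings.
Total cost: 0.24·0.4168 + 0.4·2.398 = 1.0592.

€1.06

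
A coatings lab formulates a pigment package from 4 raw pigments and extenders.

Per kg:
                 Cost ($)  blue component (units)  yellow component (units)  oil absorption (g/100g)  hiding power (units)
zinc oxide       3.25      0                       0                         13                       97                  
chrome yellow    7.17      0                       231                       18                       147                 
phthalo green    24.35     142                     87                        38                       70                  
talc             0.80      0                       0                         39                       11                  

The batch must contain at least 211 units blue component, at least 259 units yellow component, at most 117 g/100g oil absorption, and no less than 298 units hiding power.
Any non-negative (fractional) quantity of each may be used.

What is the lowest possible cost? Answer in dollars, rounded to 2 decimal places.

Set it up as a linear program. Let x1 = kg of zinc oxide, x2 = kg of chrome yellow, x3 = kg of phthalo green, x4 = kg of talc.
min 3.25x1 + 7.17x2 + 24.35x3 + 0.8x4 subject to:
  142x3 ≥ 211   (blue component)
  231x2 + 87x3 ≥ 259   (yellow component)
  13x1 + 18x2 + 38x3 + 39x4 ≤ 117   (oil absorption)
  97x1 + 147x2 + 70x3 + 11x4 ≥ 298   (hiding power)
  x1, x2, x3, x4 ≥ 0.
The minimum-cost mix takes nothing from talc — only zinc oxide, chrome yellow, phthalo green. There the blue component, yellow component, hiding power constraints are tight.
Solving gives x1 = 1.1488, x2 = 0.56158, x3 = 1.4859.
Objective = 3.25·1.1488 + 7.17·0.56158 + 24.35·1.4859 = 43.9418.

$43.94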